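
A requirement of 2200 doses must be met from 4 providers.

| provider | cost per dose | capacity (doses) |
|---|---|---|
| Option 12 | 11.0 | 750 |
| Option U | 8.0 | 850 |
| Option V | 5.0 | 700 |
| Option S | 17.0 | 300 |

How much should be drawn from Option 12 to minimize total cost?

Cheapest first:
Option V at 5.0: take all 700 doses → 1500 still needed.
Option U (8.0): use full 850 → 650 doses to go.
Take 650 from Option 12 at 11.0 to finish.
Option S: unused.

650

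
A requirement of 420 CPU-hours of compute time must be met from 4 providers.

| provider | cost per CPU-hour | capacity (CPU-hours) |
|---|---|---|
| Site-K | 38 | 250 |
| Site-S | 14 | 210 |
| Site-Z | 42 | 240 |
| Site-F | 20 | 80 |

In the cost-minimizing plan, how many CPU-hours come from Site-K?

Use providers in increasing cost order.
Site-S at 14: take all 210 CPU-hours → 210 still needed.
Site-F (20): use full 80 → 130 CPU-hours to go.
Site-K at 38: take 130 of its 250 → requirement met.
Site-Z: unused.

130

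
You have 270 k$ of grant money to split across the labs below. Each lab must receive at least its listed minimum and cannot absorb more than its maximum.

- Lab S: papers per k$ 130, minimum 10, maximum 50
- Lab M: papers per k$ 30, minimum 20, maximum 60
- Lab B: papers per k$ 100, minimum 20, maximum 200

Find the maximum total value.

27100

Meeting every minimum uses 10+20+20 = 50 k$, leaving 220.
Rank by papers per k$: Lab S 130 > Lab B 100 > Lab M 30.
Give Lab S 40 more to hit its cap of 50 → 180 left.
Lab B takes 180 more to reach its cap of 200 → 0 left.
Total = 130×50 + 30×20 + 100×200 = 27100.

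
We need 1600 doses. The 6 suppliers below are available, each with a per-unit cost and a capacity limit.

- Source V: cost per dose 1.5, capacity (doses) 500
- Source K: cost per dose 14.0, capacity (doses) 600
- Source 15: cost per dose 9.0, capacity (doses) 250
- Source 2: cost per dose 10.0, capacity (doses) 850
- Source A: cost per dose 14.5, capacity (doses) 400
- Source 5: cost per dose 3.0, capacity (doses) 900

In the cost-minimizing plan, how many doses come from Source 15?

Fill from the cheapest supplier first.
Source V (1.5): use full 500 — 1100 doses to go.
Source 5 (3.0): use full 900 — 200 doses to go.
Source 15 (9.0): take the remaining 200 — done.
Source 2, Source K, Source A: unused.

200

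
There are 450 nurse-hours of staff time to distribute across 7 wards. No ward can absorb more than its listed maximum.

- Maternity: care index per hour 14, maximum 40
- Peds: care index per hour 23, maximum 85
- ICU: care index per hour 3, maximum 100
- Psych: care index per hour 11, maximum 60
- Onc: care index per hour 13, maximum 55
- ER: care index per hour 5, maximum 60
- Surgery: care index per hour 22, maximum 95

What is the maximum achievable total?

6445

Rank by care index per hour: Peds 23 > Surgery 22 > Maternity 14 > Onc 13 > Psych 11 > ER 5 > ICU 3.
Give Peds 85 to hit its cap of 85 ; 365 left.
Surgery takes 95 to reach its cap of 95 ; 270 left.
Maternity: +40 to 40 (cap) ; 230 left.
Onc: +55 to 55 (cap) ; 175 left.
Give Psych 60 to hit its cap of 60 ; 115 left.
ER takes 60 to reach its cap of 60 ; 55 left.
ICU: +55 (room for 100) → 55. Pool exhausted.
Total = 14×40 + 23×85 + 3×55 + 11×60 + 13×55 + 5×60 + 22×95 = 6445.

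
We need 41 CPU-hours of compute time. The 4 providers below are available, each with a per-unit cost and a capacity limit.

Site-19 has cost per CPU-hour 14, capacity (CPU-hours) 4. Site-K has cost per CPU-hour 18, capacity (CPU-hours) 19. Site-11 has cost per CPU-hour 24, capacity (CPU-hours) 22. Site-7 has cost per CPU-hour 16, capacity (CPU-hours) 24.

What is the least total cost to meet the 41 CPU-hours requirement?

674

Fill from the cheapest provider first.
Site-19 at 14: take all 4 CPU-hours — 37 still needed.
Take 24 from Site-7 at 16 — need 13 more.
Site-K (18): take the remaining 13 — done.
Site-11: unused.
Cost = 4×14 + 24×16 + 13×18 = 674.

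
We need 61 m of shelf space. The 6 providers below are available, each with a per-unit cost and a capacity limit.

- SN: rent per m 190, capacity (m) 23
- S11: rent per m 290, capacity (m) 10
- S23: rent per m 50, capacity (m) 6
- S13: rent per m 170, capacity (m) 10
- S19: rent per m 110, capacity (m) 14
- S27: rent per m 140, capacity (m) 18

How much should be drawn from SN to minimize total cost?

13

Cheapest first:
S23 (50): use full 6 — 55 m to go.
S19 at 110: take all 14 m — 41 still needed.
Take 18 from S27 at 140 — need 23 more.
S13 (170): use full 10 — 13 m to go.
SN (190): take the remaining 13 — done.
S11: unused.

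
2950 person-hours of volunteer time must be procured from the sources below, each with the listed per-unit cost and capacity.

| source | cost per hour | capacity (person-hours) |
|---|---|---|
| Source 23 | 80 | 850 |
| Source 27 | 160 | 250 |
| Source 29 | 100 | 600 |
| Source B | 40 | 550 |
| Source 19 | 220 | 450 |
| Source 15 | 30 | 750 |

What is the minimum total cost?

Use sources in increasing cost order.
Take 750 from Source 15 at 30 ; need 2200 more.
Source B at 40: take all 550 person-hours ; 1650 still needed.
Source 23 (80): use full 850 ; 800 person-hours to go.
Source 29 (100): use full 600 ; 200 person-hours to go.
Source 27 at 160: take 200 of its 250 ; requirement met.
Source 19: unused.
Cost = 750×30 + 550×40 + 850×80 + 600×100 + 200×160 = 204500.

204500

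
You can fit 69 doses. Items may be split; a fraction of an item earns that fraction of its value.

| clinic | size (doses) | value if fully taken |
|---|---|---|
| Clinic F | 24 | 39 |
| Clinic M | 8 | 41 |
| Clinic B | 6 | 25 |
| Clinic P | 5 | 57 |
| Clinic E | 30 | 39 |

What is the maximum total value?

Rank by value-to-size ratio: Clinic P 57/5≈11.4, Clinic M 41/8≈5.12, Clinic B 25/6≈4.17, Clinic F 39/24≈1.62, Clinic E 39/30≈1.3.
All 5 doses of Clinic P fit (value 57) → 64 remain.
All 8 doses of Clinic M fit (value 41) → 56 remain.
Take all of Clinic B (6 doses, value 25) → 50 doses left.
Take all of Clinic F (24 doses, value 39) → 26 doses left.
Fill the last 26 doses with part of Clinic E: 26/30 of it earns 33.8.
Total value = 195.8.

195.8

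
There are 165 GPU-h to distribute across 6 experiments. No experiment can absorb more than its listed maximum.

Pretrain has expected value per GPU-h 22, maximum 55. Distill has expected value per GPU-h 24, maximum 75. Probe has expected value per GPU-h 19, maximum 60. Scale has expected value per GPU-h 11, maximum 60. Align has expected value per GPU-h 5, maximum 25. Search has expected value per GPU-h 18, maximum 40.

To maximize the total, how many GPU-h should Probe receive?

35

Highest expected value per GPU-h first: Distill 24 > Pretrain 22 > Probe 19 > Search 18 > Scale 11 > Align 5.
Distill: +75 to 75 (cap) ; 90 left.
Give Pretrain 55 to hit its cap of 55 ; 35 left.
Probe: +35 (room for 60) → 35. Pool exhausted.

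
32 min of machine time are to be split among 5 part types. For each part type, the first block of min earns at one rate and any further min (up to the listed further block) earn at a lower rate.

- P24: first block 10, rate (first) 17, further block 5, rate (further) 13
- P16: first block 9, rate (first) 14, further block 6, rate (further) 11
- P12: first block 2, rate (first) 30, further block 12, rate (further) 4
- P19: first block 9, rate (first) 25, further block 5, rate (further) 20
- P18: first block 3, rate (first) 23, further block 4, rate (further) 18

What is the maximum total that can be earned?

679

Order all 10 blocks by rate: P12/first 30 > P19/first 25 > P18/first 23 > P19/second 20 > P18/second 18 > P24/first 17 > P16/first 14 > P24/second 13 > P16/second 11 > P12/second 4.
Fill P12 first block (2 at 30) ; 30 left.
P19 first at 25: fill all 9 ; 21 left.
P18/first (23): +3 ; 18 left.
P19 second at 20: fill all 5 ; 13 left.
P18/second (18): +4 ; 9 left.
P24/first: +9 of 10 at 17; pool empty.
Total = 30×2 + 25×9 + 23×3 + 20×5 + 18×4 + 17×9 = 679.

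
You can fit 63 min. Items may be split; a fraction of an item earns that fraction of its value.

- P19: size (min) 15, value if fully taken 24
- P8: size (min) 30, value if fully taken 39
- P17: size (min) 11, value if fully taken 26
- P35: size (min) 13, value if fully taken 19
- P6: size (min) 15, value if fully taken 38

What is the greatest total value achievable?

Rank by value-to-size ratio: P6 38/15≈2.53, P17 26/11≈2.36, P19 24/15≈1.6, P35 19/13≈1.46, P8 39/30≈1.3.
P6: take in full, 15 min for value 38 — 48 left.
Take all of P17 (11 min, value 26) — 37 min left.
Take all of P19 (15 min, value 24) — 22 min left.
Take all of P35 (13 min, value 19) — 9 min left.
Only 9 min remain; take 9/30 of P8 for value 39×9/30 = 11.7.
Total value = 118.7.

118.7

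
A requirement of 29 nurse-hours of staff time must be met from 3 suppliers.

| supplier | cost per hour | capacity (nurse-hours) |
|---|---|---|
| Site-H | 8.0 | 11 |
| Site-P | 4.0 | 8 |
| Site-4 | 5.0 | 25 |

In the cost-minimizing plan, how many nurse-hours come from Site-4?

21

Use suppliers in increasing cost order.
Site-P at 4.0: take all 8 nurse-hours — 21 still needed.
Site-4 (5.0): take the remaining 21 — done.
Site-H: unused.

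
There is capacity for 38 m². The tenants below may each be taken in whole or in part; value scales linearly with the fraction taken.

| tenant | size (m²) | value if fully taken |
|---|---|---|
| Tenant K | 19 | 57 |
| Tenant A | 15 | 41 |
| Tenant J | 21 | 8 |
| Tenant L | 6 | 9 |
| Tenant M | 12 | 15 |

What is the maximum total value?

104

Rank by value-to-size ratio: Tenant K 57/19≈3, Tenant A 41/15≈2.73, Tenant L 9/6≈1.5, Tenant M 15/12≈1.25, Tenant J 8/21≈0.381.
Take all of Tenant K (19 m², value 57) — 19 m² left.
Tenant A: take in full, 15 m² for value 41 — 4 left.
4 m² left: a 4/6 share of Tenant L gives 9×4/6 = 6.
Total value = 104.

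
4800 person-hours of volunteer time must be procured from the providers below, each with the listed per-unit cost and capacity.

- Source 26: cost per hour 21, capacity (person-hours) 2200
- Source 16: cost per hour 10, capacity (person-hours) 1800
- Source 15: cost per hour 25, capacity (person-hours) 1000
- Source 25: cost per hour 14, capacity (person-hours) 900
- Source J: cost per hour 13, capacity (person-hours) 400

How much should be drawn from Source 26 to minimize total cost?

1700

Cheapest first:
Source 16 (10): use full 1800 → 3000 person-hours to go.
Source J at 13: take all 400 person-hours → 2600 still needed.
Source 25 at 14: take all 900 person-hours → 1700 still needed.
Source 26 at 21: take 1700 of its 2200 → requirement met.
Source 15: unused.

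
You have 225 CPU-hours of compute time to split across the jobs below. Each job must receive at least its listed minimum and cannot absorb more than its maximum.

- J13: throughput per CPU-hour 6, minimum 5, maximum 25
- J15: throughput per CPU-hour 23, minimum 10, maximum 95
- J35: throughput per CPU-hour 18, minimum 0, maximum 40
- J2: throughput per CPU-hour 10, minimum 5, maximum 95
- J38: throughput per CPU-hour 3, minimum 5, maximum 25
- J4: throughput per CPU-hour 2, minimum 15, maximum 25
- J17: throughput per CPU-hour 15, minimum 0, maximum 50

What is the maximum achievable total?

Meeting every minimum uses 5+10+0+5+5+15+0 = 40 CPU-hours, leaving 185.
Order the jobs by throughput per CPU-hour: J15 23 > J35 18 > J17 15 > J2 10 > J13 6 > J38 3 > J4 2.
Give J15 85 more to hit its cap of 95 → 100 left.
Give J35 40 more to hit its cap of 40 → 60 left.
J17 takes 50 more to reach its cap of 50 → 10 left.
J2 has room for 90 more but only 10 remain, so it gets 15.
Total = 6×5 + 23×95 + 18×40 + 10×15 + 3×5 + 2×15 + 15×50 = 3880.

3880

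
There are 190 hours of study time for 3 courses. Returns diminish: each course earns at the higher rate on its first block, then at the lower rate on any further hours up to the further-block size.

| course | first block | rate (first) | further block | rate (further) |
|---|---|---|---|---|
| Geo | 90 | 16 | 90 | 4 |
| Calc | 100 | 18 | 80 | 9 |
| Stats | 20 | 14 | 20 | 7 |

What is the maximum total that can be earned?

Order all 6 blocks by rate: Calc/tier1 18 > Geo/tier1 16 > Stats/tier1 14 > Calc/tier2 9 > Stats/tier2 7 > Geo/tier2 4.
Calc/tier1 (18): +100 ; 90 left.
Geo tier1 at 16: fill all 90 ; 0 left.
Total = 18×100 + 16×90 = 3240.

3240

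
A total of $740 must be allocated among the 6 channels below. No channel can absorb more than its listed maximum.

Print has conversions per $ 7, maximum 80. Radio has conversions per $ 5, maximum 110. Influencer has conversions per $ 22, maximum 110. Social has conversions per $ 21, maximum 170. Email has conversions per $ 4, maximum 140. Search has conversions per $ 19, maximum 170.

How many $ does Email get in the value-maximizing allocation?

Order the channels by conversions per $: Influencer 22 > Social 21 > Search 19 > Print 7 > Radio 5 > Email 4.
Influencer takes 110 to reach its cap of 110 — 630 left.
Give Social 170 to hit its cap of 170 — 460 left.
Search takes 170 to reach its cap of 170 — 290 left.
Print takes 80 to reach its cap of 80 — 210 left.
Radio takes 110 to reach its cap of 110 — 100 left.
Only 100 left; Email takes them to reach 100.

100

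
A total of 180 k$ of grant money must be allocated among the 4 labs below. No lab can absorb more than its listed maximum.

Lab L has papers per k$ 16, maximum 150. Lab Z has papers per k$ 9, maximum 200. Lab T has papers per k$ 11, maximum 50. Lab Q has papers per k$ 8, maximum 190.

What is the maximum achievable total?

Order the labs by papers per k$: Lab L 16 > Lab T 11 > Lab Z 9 > Lab Q 8.
Lab L takes 150 to reach its cap of 150 → 30 left.
Lab T: +30 (room for 50) → 30. Pool exhausted.
Total = 16×150 + 11×30 = 2730.

2730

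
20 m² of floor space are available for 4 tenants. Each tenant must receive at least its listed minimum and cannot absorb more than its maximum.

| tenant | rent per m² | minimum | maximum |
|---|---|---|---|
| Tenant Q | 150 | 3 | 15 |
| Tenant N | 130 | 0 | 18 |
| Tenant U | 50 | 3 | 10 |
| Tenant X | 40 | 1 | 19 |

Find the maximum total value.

2570

Meeting every minimum uses 3+0+3+1 = 7 m², leaving 13.
Highest rent per m² first: Tenant Q 150 > Tenant N 130 > Tenant U 50 > Tenant X 40.
Tenant Q: +12 to 15 (cap) — 1 left.
Only 1 left; Tenant N takes them to reach 1.
Total = 150×15 + 130×1 + 50×3 + 40×1 = 2570.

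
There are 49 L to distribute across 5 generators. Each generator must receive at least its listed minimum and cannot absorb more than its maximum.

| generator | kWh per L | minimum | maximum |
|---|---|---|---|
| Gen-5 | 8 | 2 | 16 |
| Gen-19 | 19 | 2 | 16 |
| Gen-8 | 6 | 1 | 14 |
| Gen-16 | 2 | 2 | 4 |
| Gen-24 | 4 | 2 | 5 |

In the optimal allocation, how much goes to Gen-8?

13

Meeting every minimum uses 2+2+1+2+2 = 9 L, leaving 40.
Highest kWh per L first: Gen-19 19 > Gen-5 8 > Gen-8 6 > Gen-24 4 > Gen-16 2.
Gen-19: +14 to 16 (cap) ; 26 left.
Give Gen-5 14 more to hit its cap of 16 ; 12 left.
Only 12 left; Gen-8 takes them to reach 13.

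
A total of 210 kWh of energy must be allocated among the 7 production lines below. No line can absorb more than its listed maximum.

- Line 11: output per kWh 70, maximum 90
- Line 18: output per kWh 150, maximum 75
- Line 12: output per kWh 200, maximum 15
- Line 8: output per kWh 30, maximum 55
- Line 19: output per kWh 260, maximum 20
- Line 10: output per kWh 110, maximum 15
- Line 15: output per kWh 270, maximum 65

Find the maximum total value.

40050

Order the production lines by output per kWh: Line 15 270 > Line 19 260 > Line 12 200 > Line 18 150 > Line 10 110 > Line 11 70 > Line 8 30.
Line 15: +65 to 65 (cap) ; 145 left.
Line 19: +20 to 20 (cap) ; 125 left.
Give Line 12 15 to hit its cap of 15 ; 110 left.
Line 18: +75 to 75 (cap) ; 35 left.
Line 10 takes 15 to reach its cap of 15 ; 20 left.
Line 11: +20 (room for 90) → 20. Pool exhausted.
Total = 70×20 + 150×75 + 200×15 + 260×20 + 110×15 + 270×65 = 40050.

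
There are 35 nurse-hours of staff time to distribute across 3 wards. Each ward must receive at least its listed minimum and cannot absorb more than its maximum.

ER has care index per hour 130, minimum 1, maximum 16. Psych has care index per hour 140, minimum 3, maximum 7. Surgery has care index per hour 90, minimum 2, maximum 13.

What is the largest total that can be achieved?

Meeting every minimum uses 1+3+2 = 6 nurse-hours, leaving 29.
Order the wards by care index per hour: Psych 140 > ER 130 > Surgery 90.
Psych takes 4 more to reach its cap of 7 ; 25 left.
ER takes 15 more to reach its cap of 16 ; 10 left.
Surgery has room for 11 more but only 10 remain, so it gets 12.
Total = 130×16 + 140×7 + 90×12 = 4140.

4140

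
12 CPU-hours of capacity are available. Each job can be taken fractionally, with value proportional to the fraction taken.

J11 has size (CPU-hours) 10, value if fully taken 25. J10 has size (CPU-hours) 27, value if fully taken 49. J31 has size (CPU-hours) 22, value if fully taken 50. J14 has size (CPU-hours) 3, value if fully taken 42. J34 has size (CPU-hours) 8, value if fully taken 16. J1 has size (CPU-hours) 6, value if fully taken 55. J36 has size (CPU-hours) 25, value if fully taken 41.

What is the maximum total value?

104.5

Sort by value density: J14 42/3≈14, J1 55/6≈9.17, J11 25/10≈2.5, J31 50/22≈2.27, J34 16/8≈2, J10 49/27≈1.81, J36 41/25≈1.64.
All 3 CPU-hours of J14 fit (value 42) → 9 remain.
All 6 CPU-hours of J1 fit (value 55) → 3 remain.
Fill the last 3 CPU-hours with part of J11: 3/10 of it earns 7.5.
Total value = 104.5.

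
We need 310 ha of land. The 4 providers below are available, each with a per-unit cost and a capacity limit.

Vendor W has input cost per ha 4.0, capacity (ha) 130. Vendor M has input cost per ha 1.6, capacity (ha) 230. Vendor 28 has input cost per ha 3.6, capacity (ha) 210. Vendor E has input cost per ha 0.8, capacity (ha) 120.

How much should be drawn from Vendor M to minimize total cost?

190

Fill from the cheapest provider first.
Vendor E (0.8): use full 120 → 190 ha to go.
Vendor M at 1.6: take 190 of its 230 → requirement met.
Vendor 28, Vendor W: unused.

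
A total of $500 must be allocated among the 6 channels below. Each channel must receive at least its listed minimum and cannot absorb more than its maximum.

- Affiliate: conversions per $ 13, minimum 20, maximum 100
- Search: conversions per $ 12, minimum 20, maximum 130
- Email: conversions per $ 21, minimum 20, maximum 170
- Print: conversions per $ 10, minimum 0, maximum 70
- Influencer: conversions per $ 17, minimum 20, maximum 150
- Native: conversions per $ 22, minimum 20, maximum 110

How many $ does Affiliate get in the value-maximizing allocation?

Meeting every minimum uses 20+20+20+0+20+20 = 100 $, leaving 400.
Highest conversions per $ first: Native 22 > Email 21 > Influencer 17 > Affiliate 13 > Search 12 > Print 10.
Native: +90 to 110 (cap) → 310 left.
Email takes 150 more to reach its cap of 170 → 160 left.
Influencer takes 130 more to reach its cap of 150 → 30 left.
Only 30 left; Affiliate takes them to reach 50.

50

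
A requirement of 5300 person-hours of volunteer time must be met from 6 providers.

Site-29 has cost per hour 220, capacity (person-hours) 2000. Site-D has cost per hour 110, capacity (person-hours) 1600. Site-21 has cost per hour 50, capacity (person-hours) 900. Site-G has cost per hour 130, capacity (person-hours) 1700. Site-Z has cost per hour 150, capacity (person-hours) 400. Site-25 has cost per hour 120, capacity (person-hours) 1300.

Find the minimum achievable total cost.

572000

Fill from the cheapest provider first.
Site-21 (50): use full 900 → 4400 person-hours to go.
Site-D at 110: take all 1600 person-hours → 2800 still needed.
Site-25 (120): use full 1300 → 1500 person-hours to go.
Take 1500 from Site-G at 130 to finish.
Site-Z, Site-29: unused.
Cost = 900×50 + 1600×110 + 1300×120 + 1500×130 = 572000.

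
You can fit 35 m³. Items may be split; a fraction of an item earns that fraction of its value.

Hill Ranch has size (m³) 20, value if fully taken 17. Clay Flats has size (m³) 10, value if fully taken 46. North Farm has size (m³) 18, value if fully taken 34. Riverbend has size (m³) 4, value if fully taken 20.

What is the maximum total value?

102.55

Rank by value-to-size ratio: Riverbend 20/4≈5, Clay Flats 46/10≈4.6, North Farm 34/18≈1.89, Hill Ranch 17/20≈0.85.
Riverbend: take in full, 4 m³ for value 20 — 31 left.
Take all of Clay Flats (10 m³, value 46) — 21 m³ left.
North Farm: take in full, 18 m³ for value 34 — 3 left.
Fill the last 3 m³ with part of Hill Ranch: 3/20 of it earns 2.55.
Total value = 102.55.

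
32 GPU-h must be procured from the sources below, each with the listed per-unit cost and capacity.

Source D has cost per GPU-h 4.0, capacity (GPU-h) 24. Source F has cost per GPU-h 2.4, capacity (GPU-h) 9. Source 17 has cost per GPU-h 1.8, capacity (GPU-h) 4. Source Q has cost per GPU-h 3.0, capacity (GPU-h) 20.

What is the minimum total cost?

Cheapest first:
Take 4 from Source 17 at 1.8 — need 28 more.
Take 9 from Source F at 2.4 — need 19 more.
Take 19 from Source Q at 3.0 to finish.
Source D: unused.
Cost = 4×1.8 + 9×2.4 + 19×3.0 = 85.8.

85.8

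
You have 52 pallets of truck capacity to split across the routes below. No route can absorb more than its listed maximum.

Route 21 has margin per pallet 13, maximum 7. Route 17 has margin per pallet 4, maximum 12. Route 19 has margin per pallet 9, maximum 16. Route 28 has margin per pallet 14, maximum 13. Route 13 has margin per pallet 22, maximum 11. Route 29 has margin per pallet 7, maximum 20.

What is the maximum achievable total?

694

Order the routes by margin per pallet: Route 13 22 > Route 28 14 > Route 21 13 > Route 19 9 > Route 29 7 > Route 17 4.
Give Route 13 11 to hit its cap of 11 → 41 left.
Route 28 takes 13 to reach its cap of 13 → 28 left.
Route 21 takes 7 to reach its cap of 7 → 21 left.
Route 19: +16 to 16 (cap) → 5 left.
Route 29 has room for 20 but only 5 remain, so it gets 5.
Total = 13×7 + 9×16 + 14×13 + 22×11 + 7×5 = 694.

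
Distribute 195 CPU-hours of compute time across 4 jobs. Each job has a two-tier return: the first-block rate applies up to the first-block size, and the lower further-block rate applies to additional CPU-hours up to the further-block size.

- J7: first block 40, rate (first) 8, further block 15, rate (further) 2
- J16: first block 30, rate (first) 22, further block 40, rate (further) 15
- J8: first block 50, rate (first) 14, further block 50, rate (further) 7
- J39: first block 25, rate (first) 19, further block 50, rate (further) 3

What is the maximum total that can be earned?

Order all 8 blocks by rate: J16/T1 22 > J39/T1 19 > J16/T2 15 > J8/T1 14 > J7/T1 8 > J8/T2 7 > J39/T2 3 > J7/T2 2.
J16 T1 at 22: fill all 30 → 165 left.
Fill J39 T1 block (25 at 19) → 140 left.
J16 T2 at 15: fill all 40 → 100 left.
J8 T1 at 14: fill all 50 → 50 left.
J7/T1 (8): +40 → 10 left.
10 remain; put them into J8 T2 at 7.
Total = 22×30 + 19×25 + 15×40 + 14×50 + 8×40 + 7×10 = 2825.

2825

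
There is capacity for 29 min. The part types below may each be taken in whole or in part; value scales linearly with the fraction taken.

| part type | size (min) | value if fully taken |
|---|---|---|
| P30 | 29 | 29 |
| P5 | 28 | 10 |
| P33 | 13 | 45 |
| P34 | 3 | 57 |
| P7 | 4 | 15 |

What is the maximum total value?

126

Best value per unit of size first: P34 57/3≈19, P7 15/4≈3.75, P33 45/13≈3.46, P30 29/29≈1, P5 10/28≈0.357.
Take all of P34 (3 min, value 57) ; 26 min left.
All 4 min of P7 fit (value 15) ; 22 remain.
P33: take in full, 13 min for value 45 ; 9 left.
Fill the last 9 min with part of P30: 9/29 of it earns 9.
Total value = 126.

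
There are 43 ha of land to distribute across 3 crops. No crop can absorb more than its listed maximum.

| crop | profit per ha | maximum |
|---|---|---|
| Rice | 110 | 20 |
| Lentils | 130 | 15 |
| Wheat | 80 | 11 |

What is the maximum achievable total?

4790

Highest profit per ha first: Lentils 130 > Rice 110 > Wheat 80.
Lentils: +15 to 15 (cap) — 28 left.
Rice takes 20 to reach its cap of 20 — 8 left.
Only 8 left; Wheat takes them to reach 8.
Total = 110×20 + 130×15 + 80×8 = 4790.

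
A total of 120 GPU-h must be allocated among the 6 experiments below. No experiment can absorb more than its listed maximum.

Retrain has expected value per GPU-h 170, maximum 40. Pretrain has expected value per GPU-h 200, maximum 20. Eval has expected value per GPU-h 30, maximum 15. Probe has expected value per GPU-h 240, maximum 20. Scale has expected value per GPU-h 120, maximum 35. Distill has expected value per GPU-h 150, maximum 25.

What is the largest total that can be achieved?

21150

Rank by expected value per GPU-h: Probe 240 > Pretrain 200 > Retrain 170 > Distill 150 > Scale 120 > Eval 30.
Probe: +20 to 20 (cap) — 100 left.
Pretrain takes 20 to reach its cap of 20 — 80 left.
Give Retrain 40 to hit its cap of 40 — 40 left.
Distill: +25 to 25 (cap) — 15 left.
Only 15 left; Scale takes them to reach 15.
Total = 170×40 + 200×20 + 240×20 + 120×15 + 150×25 = 21150.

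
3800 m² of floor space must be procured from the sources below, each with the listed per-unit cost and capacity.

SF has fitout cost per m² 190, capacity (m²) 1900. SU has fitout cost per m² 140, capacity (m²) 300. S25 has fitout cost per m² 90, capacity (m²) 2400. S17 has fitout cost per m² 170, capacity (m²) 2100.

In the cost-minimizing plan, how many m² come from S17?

1100

Cheapest first:
Take 2400 from S25 at 90 — need 1400 more.
SU at 140: take all 300 m² — 1100 still needed.
Take 1100 from S17 at 170 to finish.
SF: unused.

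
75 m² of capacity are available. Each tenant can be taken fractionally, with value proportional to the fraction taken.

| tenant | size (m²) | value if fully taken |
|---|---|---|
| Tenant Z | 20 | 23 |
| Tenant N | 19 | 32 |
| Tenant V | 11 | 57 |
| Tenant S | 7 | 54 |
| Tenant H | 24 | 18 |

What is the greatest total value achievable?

Rank by value-to-size ratio: Tenant S 54/7≈7.71, Tenant V 57/11≈5.18, Tenant N 32/19≈1.68, Tenant Z 23/20≈1.15, Tenant H 18/24≈0.75.
Tenant S: take in full, 7 m² for value 54 ; 68 left.
Tenant V: take in full, 11 m² for value 57 ; 57 left.
Tenant N: take in full, 19 m² for value 32 ; 38 left.
Tenant Z: take in full, 20 m² for value 23 ; 18 left.
Fill the last 18 m² with part of Tenant H: 18/24 of it earns 13.5.
Total value = 179.5.

179.5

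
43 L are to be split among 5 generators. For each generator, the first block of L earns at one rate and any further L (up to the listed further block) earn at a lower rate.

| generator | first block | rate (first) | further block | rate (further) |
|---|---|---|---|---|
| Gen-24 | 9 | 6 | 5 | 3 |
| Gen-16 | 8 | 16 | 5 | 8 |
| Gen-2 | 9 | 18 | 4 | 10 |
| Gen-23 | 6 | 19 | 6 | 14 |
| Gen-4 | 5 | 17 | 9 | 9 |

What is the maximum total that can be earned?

Rank every tier by rate: Gen-23/tier1 19 > Gen-2/tier1 18 > Gen-4/tier1 17 > Gen-16/tier1 16 > Gen-23/tier2 14 > Gen-2/tier2 10 > Gen-4/tier2 9 > Gen-16/tier2 8 > Gen-24/tier1 6 > Gen-24/tier2 3.
Fill Gen-23 tier1 block (6 at 19) → 37 left.
Fill Gen-2 tier1 block (9 at 18) → 28 left.
Gen-4/tier1 (17): +5 → 23 left.
Fill Gen-16 tier1 block (8 at 16) → 15 left.
Fill Gen-23 tier2 block (6 at 14) → 9 left.
Fill Gen-2 tier2 block (4 at 10) → 5 left.
5 remain; put them into Gen-4 tier2 at 9.
Total = 19×6 + 18×9 + 17×5 + 16×8 + 14×6 + 10×4 + 9×5 = 658.

658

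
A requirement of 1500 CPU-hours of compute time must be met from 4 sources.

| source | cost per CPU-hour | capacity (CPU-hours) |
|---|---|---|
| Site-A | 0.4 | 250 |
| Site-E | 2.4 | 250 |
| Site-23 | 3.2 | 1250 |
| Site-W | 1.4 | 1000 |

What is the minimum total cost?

Cheapest first:
Take 250 from Site-A at 0.4 → need 1250 more.
Take 1000 from Site-W at 1.4 → need 250 more.
Site-E at 2.4: take all 250 CPU-hours → 0 still needed.
Site-23: unused.
Cost = 250×0.4 + 1000×1.4 + 250×2.4 = 2100.

2100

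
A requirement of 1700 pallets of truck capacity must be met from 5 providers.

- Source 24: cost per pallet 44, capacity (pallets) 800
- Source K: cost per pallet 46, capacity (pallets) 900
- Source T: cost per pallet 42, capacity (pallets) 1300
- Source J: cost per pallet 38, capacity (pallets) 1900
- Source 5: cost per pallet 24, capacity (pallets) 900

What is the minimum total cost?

52000

Cheapest first:
Source 5 at 24: take all 900 pallets — 800 still needed.
Source J at 38: take 800 of its 1900 — requirement met.
Source T, Source 24, Source K: unused.
Cost = 900×24 + 800×38 = 52000.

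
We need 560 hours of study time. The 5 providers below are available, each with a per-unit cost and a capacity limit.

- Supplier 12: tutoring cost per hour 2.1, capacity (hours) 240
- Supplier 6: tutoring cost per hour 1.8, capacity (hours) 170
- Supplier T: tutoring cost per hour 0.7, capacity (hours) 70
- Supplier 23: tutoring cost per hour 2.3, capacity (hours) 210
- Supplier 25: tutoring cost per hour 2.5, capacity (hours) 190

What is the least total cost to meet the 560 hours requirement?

1043

Use providers in increasing cost order.
Take 70 from Supplier T at 0.7 ; need 490 more.
Supplier 6 (1.8): use full 170 ; 320 hours to go.
Supplier 12 (2.1): use full 240 ; 80 hours to go.
Supplier 23 (2.3): take the remaining 80 ; done.
Supplier 25: unused.
Cost = 70×0.7 + 170×1.8 + 240×2.1 + 80×2.3 = 1043.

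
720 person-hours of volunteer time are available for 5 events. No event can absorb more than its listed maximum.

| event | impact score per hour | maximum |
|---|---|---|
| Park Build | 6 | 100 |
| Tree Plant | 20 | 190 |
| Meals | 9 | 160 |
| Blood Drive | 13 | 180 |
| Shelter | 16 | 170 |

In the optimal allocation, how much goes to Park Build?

20

Rank by impact score per hour: Tree Plant 20 > Shelter 16 > Blood Drive 13 > Meals 9 > Park Build 6.
Tree Plant: +190 to 190 (cap) ; 530 left.
Give Shelter 170 to hit its cap of 170 ; 360 left.
Give Blood Drive 180 to hit its cap of 180 ; 180 left.
Meals: +160 to 160 (cap) ; 20 left.
Only 20 left; Park Build takes them to reach 20.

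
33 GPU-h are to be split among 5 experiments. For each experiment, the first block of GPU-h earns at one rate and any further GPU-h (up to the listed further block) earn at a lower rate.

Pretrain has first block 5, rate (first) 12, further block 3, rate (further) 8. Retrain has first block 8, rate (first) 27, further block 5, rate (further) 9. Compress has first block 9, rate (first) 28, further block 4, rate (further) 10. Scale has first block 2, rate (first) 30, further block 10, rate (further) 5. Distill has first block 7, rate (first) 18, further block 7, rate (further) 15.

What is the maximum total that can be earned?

Treat each block as its own option and order by rate: Scale/T1 30 > Compress/T1 28 > Retrain/T1 27 > Distill/T1 18 > Distill/T2 15 > Pretrain/T1 12 > Compress/T2 10 > Retrain/T2 9 > Pretrain/T2 8 > Scale/T2 5.
Scale T1 at 30: fill all 2 ; 31 left.
Fill Compress T1 block (9 at 28) ; 22 left.
Retrain/T1 (27): +8 ; 14 left.
Fill Distill T1 block (7 at 18) ; 7 left.
Fill Distill T2 block (7 at 15) ; 0 left.
Total = 30×2 + 28×9 + 27×8 + 18×7 + 15×7 = 759.

759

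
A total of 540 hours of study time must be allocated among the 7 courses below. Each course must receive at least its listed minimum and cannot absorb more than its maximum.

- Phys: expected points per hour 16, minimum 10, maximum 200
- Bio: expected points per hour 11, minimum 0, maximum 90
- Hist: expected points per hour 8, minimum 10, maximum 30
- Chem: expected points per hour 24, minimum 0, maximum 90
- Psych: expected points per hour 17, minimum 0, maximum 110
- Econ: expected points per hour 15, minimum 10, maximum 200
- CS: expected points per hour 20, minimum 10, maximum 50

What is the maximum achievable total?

Meeting every minimum uses 10+0+10+0+0+10+10 = 40 hours, leaving 500.
Highest expected points per hour first: Chem 24 > CS 20 > Psych 17 > Phys 16 > Econ 15 > Bio 11 > Hist 8.
Chem takes 90 more to reach its cap of 90 → 410 left.
CS takes 40 more to reach its cap of 50 → 370 left.
Psych takes 110 more to reach its cap of 110 → 260 left.
Give Phys 190 more to hit its cap of 200 → 70 left.
Econ has room for 190 more but only 70 remain, so it gets 80.
Total = 16×200 + 8×10 + 24×90 + 17×110 + 15×80 + 20×50 = 9510.

9510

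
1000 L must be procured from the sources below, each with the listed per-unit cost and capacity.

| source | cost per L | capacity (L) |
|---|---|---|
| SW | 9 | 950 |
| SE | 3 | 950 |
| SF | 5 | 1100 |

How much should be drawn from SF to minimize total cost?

Use sources in increasing cost order.
SE (3): use full 950 ; 50 L to go.
SF at 5: take 50 of its 1100 ; requirement met.
SW: unused.

50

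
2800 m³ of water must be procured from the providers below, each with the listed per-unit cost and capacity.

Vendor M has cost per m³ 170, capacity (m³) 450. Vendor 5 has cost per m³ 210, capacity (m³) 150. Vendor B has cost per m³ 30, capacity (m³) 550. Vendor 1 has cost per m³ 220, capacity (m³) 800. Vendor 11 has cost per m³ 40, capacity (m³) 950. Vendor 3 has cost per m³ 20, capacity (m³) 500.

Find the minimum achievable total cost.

216500

Cheapest first:
Vendor 3 (20): use full 500 ; 2300 m³ to go.
Vendor B at 30: take all 550 m³ ; 1750 still needed.
Vendor 11 at 40: take all 950 m³ ; 800 still needed.
Vendor M at 170: take all 450 m³ ; 350 still needed.
Vendor 5 (210): use full 150 ; 200 m³ to go.
Vendor 1 at 220: take 200 of its 800 ; requirement met.
Cost = 500×20 + 550×30 + 950×40 + 450×170 + 150×210 + 200×220 = 216500.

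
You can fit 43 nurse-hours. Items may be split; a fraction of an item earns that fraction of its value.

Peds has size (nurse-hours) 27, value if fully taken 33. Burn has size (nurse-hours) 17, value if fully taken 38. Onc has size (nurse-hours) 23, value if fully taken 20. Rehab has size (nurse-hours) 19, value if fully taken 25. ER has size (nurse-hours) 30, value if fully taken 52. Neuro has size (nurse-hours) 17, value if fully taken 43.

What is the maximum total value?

96.6

Best value per unit of size first: Neuro 43/17≈2.53, Burn 38/17≈2.24, ER 52/30≈1.73, Rehab 25/19≈1.32, Peds 33/27≈1.22, Onc 20/23≈0.87.
Neuro: take in full, 17 nurse-hours for value 43 → 26 left.
All 17 nurse-hours of Burn fit (value 38) → 9 remain.
Fill the last 9 nurse-hours with part of ER: 9/30 of it earns 15.6.
Total value = 96.6.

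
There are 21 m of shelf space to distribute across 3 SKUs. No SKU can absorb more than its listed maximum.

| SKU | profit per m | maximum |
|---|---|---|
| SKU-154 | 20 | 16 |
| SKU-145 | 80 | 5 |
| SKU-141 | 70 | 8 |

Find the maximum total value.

Rank by profit per m: SKU-145 80 > SKU-141 70 > SKU-154 20.
SKU-145 takes 5 to reach its cap of 5 — 16 left.
Give SKU-141 8 to hit its cap of 8 — 8 left.
SKU-154 has room for 16 but only 8 remain, so it gets 8.
Total = 20×8 + 80×5 + 70×8 = 1120.

1120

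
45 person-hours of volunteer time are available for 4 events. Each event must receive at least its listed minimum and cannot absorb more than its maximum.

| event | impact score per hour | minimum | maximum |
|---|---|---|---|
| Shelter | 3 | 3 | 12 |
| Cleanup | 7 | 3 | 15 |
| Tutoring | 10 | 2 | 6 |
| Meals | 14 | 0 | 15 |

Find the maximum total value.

402

Meeting every minimum uses 3+3+2+0 = 8 person-hours, leaving 37.
Rank by impact score per hour: Meals 14 > Tutoring 10 > Cleanup 7 > Shelter 3.
Meals takes 15 more to reach its cap of 15 ; 22 left.
Tutoring: +4 to 6 (cap) ; 18 left.
Give Cleanup 12 more to hit its cap of 15 ; 6 left.
Only 6 left; Shelter takes them to reach 9.
Total = 3×9 + 7×15 + 10×6 + 14×15 = 402.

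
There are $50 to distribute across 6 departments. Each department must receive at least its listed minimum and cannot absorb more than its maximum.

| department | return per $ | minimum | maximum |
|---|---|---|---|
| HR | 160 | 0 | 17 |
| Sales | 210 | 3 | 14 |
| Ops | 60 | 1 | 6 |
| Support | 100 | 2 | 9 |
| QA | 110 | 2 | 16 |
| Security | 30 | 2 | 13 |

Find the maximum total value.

Meeting every minimum uses 0+3+1+2+2+2 = 10 $, leaving 40.
Highest return per $ first: Sales 210 > HR 160 > QA 110 > Support 100 > Ops 60 > Security 30.
Sales: +11 to 14 (cap) → 29 left.
HR: +17 to 17 (cap) → 12 left.
Only 12 left; QA takes them to reach 14.
Total = 160×17 + 210×14 + 60×1 + 100×2 + 110×14 + 30×2 = 7520.

7520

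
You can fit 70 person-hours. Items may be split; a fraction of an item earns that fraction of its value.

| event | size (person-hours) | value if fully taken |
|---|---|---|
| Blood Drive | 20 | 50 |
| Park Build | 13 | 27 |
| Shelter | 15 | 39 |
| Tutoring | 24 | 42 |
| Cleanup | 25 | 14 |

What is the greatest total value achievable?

Best value per unit of size first: Shelter 39/15≈2.6, Blood Drive 50/20≈2.5, Park Build 27/13≈2.08, Tutoring 42/24≈1.75, Cleanup 14/25≈0.56.
All 15 person-hours of Shelter fit (value 39) → 55 remain.
Take all of Blood Drive (20 person-hours, value 50) → 35 person-hours left.
All 13 person-hours of Park Build fit (value 27) → 22 remain.
22 person-hours left: a 22/24 share of Tutoring gives 42×22/24 = 38.5.
Total value = 154.5.

154.5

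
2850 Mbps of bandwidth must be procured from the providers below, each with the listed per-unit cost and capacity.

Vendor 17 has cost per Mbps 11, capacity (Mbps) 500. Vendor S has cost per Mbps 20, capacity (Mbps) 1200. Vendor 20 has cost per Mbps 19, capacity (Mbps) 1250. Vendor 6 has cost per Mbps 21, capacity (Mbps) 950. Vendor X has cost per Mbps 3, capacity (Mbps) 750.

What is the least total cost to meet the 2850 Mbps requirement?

38500

Use providers in increasing cost order.
Vendor X at 3: take all 750 Mbps → 2100 still needed.
Take 500 from Vendor 17 at 11 → need 1600 more.
Take 1250 from Vendor 20 at 19 → need 350 more.
Vendor S (20): take the remaining 350 → done.
Vendor 6: unused.
Cost = 750×3 + 500×11 + 1250×19 + 350×20 = 38500.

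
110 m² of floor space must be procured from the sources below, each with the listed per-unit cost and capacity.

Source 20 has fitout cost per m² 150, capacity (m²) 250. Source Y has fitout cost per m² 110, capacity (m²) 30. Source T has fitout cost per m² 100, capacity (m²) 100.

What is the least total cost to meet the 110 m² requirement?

Cheapest first:
Source T at 100: take all 100 m² ; 10 still needed.
Take 10 from Source Y at 110 to finish.
Source 20: unused.
Cost = 100×100 + 10×110 = 11100.

11100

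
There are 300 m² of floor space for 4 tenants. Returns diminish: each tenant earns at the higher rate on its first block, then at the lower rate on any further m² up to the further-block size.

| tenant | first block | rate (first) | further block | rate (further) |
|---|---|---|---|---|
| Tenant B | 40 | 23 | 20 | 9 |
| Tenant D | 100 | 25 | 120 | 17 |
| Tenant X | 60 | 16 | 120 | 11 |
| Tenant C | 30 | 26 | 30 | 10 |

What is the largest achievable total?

Treat each block as its own option and order by rate: Tenant C/tier1 26 > Tenant D/tier1 25 > Tenant B/tier1 23 > Tenant D/tier2 17 > Tenant X/tier1 16 > Tenant X/tier2 11 > Tenant C/tier2 10 > Tenant B/tier2 9.
Tenant C/tier1 (26): +30 — 270 left.
Tenant D tier1 at 25: fill all 100 — 170 left.
Fill Tenant B tier1 block (40 at 23) — 130 left.
Tenant D tier2 at 17: fill all 120 — 10 left.
10 remain; put them into Tenant X tier1 at 16.
Total = 26×30 + 25×100 + 23×40 + 17×120 + 16×10 = 6400.

6400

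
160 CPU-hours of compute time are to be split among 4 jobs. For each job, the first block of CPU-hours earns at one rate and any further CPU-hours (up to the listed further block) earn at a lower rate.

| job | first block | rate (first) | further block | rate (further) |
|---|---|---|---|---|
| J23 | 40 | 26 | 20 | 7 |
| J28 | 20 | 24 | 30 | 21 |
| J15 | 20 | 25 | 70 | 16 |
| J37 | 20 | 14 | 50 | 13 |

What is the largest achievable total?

3450

Treat each block as its own option and order by rate: J23/first 26 > J15/first 25 > J28/first 24 > J28/second 21 > J15/second 16 > J37/first 14 > J37/second 13 > J23/second 7.
J23 first at 26: fill all 40 → 120 left.
J15/first (25): +20 → 100 left.
J28/first (24): +20 → 80 left.
J28/second (21): +30 → 50 left.
J15/second: +50 of 70 at 16; pool empty.
Total = 26×40 + 25×20 + 24×20 + 21×30 + 16×50 = 3450.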